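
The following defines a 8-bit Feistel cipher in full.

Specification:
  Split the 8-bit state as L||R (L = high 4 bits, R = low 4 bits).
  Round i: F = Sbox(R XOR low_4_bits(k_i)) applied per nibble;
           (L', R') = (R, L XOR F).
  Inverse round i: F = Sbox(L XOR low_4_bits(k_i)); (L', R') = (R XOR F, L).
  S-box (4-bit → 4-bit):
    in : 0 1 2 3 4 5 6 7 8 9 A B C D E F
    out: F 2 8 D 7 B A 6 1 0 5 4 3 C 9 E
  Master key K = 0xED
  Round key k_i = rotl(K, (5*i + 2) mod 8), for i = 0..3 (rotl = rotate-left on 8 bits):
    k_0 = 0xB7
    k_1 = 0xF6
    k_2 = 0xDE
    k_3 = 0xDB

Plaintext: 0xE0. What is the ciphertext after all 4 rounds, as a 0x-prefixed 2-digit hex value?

s_0 = plaintext = 0xE0
s_1 = Round(s_0, k_0) = 0x08
s_2 = Round(s_1, k_1) = 0x89
s_3 = Round(s_2, k_2) = 0x9E
s_4 = Round(s_3, k_3) = 0xE2

0xE2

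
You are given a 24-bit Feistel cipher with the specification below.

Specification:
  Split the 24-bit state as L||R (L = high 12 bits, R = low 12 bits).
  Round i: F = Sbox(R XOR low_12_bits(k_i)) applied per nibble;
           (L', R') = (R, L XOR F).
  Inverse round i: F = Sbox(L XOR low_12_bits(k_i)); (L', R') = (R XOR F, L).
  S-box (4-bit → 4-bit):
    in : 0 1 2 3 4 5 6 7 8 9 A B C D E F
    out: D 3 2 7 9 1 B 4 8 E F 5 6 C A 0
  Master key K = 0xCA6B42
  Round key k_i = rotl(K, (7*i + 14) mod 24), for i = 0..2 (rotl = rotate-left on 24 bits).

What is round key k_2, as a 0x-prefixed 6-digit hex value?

0xA6B42C

K = 0xCA6B42
k_0 = rotl(K, (7*0+14) mod 24) = rotl(K, 14) = 0xD0B29A
k_1 = rotl(K, (7*1+14) mod 24) = rotl(K, 21) = 0x594D68
k_2 = rotl(K, (7*2+14) mod 24) = rotl(K, 4) = 0xA6B42C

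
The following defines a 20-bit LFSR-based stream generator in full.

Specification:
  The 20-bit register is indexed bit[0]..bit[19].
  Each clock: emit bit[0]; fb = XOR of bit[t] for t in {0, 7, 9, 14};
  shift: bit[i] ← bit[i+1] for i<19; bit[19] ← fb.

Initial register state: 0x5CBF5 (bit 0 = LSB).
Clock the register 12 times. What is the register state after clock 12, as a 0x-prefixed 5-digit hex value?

0x6905C

reg_0 = 0x5CBF5
clock 1: out=1, reg = 0x2E5FA
clock 2: out=0, reg = 0x172FD
clock 3: out=1, reg = 0x0B97E
clock 4: out=0, reg = 0x05CBF
clock 5: out=1, reg = 0x82E5F
clock 6: out=1, reg = 0x4172F
clock 7: out=1, reg = 0x20B97
clock 8: out=1, reg = 0x905CB
clock 9: out=1, reg = 0x482E5
clock 10: out=1, reg = 0xA4172
clock 11: out=0, reg = 0xD20B9
clock 12: out=1, reg = 0x6905C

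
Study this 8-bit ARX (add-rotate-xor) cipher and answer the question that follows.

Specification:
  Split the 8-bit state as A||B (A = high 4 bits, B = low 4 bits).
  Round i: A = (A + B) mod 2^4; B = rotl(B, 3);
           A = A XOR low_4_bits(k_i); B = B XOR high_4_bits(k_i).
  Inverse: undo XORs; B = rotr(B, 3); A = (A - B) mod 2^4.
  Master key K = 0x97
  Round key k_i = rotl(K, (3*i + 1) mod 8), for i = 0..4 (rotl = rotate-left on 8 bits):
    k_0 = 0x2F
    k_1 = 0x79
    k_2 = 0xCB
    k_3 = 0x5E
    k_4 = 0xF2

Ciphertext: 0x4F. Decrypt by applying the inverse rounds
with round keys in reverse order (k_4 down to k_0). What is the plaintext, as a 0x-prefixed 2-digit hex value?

s_0 = ciphertext = 0x4F
s_1 = InvRound(s_0, k_4) = 0x60
s_2 = InvRound(s_1, k_3) = 0xEA
s_3 = InvRound(s_2, k_2) = 0x9C
s_4 = InvRound(s_3, k_1) = 0x97
s_5 = InvRound(s_4, k_0) = 0xCA

0xCA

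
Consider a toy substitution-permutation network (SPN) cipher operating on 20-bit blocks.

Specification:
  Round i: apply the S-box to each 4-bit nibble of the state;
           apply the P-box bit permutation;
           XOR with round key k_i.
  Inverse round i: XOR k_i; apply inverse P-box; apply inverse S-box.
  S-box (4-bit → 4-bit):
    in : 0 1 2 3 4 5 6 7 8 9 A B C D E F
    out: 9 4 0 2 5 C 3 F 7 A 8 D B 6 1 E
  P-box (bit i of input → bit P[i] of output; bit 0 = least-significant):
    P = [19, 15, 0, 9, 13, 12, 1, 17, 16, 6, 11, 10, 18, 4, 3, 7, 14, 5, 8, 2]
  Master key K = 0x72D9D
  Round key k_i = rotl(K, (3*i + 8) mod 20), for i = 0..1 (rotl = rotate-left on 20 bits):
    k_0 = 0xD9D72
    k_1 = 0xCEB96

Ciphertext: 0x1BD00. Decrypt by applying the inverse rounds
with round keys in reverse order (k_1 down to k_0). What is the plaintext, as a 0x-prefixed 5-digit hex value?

s_0 = ciphertext = 0x1BD00
s_1 = InvRound(s_0, k_1) = 0x0C0D0
s_2 = InvRound(s_1, k_0) = 0x80BDE

0x80BDE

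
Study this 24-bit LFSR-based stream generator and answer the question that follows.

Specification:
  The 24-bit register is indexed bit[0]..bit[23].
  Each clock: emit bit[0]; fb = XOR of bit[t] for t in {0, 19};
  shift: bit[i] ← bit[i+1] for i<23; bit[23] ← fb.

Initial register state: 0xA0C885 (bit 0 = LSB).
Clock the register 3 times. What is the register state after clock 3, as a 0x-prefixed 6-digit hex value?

0x341910

reg_0 = 0xA0C885
clock 1: out=1, reg = 0xD06442
clock 2: out=0, reg = 0x683221
clock 3: out=1, reg = 0x341910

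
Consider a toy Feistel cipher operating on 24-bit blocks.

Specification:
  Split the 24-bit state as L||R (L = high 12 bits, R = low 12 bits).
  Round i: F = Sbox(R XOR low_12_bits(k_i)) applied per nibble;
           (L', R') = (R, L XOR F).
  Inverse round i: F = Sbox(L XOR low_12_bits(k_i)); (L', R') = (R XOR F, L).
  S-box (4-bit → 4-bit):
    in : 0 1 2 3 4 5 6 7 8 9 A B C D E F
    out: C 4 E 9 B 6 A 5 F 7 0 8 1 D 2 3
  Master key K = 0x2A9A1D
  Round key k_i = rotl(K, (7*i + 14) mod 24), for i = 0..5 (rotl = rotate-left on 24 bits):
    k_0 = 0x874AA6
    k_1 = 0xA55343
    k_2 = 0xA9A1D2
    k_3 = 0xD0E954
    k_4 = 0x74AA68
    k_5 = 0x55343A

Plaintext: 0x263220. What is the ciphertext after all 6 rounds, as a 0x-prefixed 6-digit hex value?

0x32395E

s_0 = plaintext = 0x263220
s_1 = Round(s_0, k_0) = 0x220D99
s_2 = Round(s_1, k_1) = 0xD990F0
s_3 = Round(s_2, k_2) = 0x0F0977
s_4 = Round(s_3, k_3) = 0x977C19
s_5 = Round(s_4, k_4) = 0xC19323
s_6 = Round(s_5, k_5) = 0x32395E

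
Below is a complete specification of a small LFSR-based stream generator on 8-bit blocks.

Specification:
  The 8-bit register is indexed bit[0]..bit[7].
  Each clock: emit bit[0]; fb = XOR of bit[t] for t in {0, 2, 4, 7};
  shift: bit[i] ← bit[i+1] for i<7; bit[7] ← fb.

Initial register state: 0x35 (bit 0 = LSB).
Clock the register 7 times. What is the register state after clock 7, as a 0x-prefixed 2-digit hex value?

reg_0 = 0x35
clock 1: out=1, reg = 0x9A
clock 2: out=0, reg = 0x4D
clock 3: out=1, reg = 0x26
clock 4: out=0, reg = 0x93
clock 5: out=1, reg = 0xC9
clock 6: out=1, reg = 0x64
clock 7: out=0, reg = 0xB2

0xB2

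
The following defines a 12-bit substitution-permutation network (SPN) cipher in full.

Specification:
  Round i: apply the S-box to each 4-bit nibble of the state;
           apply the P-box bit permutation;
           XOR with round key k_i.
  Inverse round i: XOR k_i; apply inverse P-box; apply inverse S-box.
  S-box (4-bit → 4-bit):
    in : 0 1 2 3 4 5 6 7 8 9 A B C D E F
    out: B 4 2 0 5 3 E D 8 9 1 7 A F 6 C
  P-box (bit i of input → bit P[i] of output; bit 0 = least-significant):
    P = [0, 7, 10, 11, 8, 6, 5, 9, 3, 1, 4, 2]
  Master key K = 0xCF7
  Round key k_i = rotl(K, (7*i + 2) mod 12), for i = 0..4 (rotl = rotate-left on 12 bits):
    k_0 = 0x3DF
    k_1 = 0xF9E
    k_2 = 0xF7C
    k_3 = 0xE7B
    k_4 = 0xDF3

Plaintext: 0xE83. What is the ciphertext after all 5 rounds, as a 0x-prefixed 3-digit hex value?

s_0 = plaintext = 0xE83
s_1 = Round(s_0, k_0) = 0x1CD
s_2 = Round(s_1, k_1) = 0x14F
s_3 = Round(s_2, k_2) = 0x24C
s_4 = Round(s_3, k_3) = 0x7D9
s_5 = Round(s_4, k_4) = 0x68E

0x68E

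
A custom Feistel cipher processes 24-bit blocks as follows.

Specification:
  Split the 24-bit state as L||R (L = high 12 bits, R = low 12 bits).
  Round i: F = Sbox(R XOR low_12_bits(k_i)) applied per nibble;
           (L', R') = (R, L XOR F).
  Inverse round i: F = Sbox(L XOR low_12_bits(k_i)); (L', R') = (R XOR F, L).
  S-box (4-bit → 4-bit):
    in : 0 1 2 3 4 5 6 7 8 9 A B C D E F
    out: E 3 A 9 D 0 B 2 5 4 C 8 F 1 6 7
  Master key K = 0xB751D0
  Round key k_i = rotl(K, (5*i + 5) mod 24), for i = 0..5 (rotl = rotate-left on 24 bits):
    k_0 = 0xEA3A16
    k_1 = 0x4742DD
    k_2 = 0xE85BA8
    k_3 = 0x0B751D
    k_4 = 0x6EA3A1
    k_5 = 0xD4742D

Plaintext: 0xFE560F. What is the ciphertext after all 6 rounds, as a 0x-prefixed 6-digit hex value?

s_0 = plaintext = 0xFE560F
s_1 = Round(s_0, k_0) = 0x60F0D1
s_2 = Round(s_1, k_1) = 0x0D1CE0
s_3 = Round(s_2, k_2) = 0xCE0204
s_4 = Round(s_3, k_3) = 0x204ED4
s_5 = Round(s_4, k_4) = 0xED4324
s_6 = Round(s_5, k_5) = 0x324C30

0x324C30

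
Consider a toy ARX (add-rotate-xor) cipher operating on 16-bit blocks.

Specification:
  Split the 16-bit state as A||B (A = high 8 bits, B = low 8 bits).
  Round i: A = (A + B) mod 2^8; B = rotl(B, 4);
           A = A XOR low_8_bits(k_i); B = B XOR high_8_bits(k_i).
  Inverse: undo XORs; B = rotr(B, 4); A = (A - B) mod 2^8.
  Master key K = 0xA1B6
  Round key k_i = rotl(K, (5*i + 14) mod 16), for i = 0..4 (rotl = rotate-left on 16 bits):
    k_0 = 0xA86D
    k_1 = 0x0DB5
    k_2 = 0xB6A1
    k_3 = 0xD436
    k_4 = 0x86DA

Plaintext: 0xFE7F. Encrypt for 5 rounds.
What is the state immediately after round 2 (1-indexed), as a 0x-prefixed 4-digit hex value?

0xDAF8

s_0 = plaintext = 0xFE7F
s_1 = Round(s_0, k_0) = 0x105F
s_2 = Round(s_1, k_1) = 0xDAF8
s_3 = Round(s_2, k_2) = 0x7339
s_4 = Round(s_3, k_3) = 0x9A47
s_5 = Round(s_4, k_4) = 0x3BF2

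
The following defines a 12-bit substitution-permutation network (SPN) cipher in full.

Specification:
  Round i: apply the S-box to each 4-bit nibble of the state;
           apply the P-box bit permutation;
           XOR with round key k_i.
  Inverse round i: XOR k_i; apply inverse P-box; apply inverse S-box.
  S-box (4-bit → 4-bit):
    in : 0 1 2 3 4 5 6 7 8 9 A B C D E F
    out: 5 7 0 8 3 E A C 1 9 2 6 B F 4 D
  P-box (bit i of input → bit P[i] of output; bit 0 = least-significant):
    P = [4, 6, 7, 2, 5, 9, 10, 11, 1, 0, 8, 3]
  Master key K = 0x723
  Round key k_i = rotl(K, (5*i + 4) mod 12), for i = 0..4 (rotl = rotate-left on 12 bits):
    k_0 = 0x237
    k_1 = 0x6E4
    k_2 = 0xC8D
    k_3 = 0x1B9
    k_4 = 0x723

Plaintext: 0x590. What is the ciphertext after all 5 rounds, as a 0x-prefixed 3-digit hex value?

0xD26

s_0 = plaintext = 0x590
s_1 = Round(s_0, k_0) = 0xB8E
s_2 = Round(s_1, k_1) = 0x745
s_3 = Round(s_2, k_2) = 0xF61
s_4 = Round(s_3, k_3) = 0xA63
s_5 = Round(s_4, k_4) = 0xD26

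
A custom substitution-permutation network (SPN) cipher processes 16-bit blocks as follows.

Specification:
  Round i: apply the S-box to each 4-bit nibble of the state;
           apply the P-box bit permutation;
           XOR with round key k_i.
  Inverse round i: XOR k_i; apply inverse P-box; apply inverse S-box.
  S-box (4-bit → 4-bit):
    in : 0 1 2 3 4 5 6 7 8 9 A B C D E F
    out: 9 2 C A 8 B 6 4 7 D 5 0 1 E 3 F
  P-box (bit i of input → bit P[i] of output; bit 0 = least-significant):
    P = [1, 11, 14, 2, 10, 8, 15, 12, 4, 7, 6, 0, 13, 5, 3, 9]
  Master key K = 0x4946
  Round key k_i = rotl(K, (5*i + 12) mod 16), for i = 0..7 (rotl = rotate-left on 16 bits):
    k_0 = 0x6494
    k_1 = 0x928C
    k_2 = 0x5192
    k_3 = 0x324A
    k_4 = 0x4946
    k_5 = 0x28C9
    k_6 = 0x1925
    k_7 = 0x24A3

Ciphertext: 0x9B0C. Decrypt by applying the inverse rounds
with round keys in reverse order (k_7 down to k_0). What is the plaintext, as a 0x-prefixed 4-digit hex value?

0x3CC7

s_0 = ciphertext = 0x9B0C
s_1 = InvRound(s_0, k_7) = 0xF3F5
s_2 = InvRound(s_1, k_6) = 0x0876
s_3 = InvRound(s_2, k_5) = 0x85B0
s_4 = InvRound(s_3, k_4) = 0x18AF
s_5 = InvRound(s_4, k_3) = 0x5DB3
s_6 = InvRound(s_5, k_2) = 0x14C1
s_7 = InvRound(s_6, k_1) = 0x22A4
s_8 = InvRound(s_7, k_0) = 0x3CC7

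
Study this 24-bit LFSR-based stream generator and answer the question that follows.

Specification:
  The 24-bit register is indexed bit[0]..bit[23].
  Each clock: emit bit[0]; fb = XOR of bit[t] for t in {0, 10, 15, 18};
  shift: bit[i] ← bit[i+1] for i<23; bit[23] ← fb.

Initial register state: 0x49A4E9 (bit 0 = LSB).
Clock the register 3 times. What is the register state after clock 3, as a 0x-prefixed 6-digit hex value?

0x29349D

reg_0 = 0x49A4E9
clock 1: out=1, reg = 0xA4D274
clock 2: out=0, reg = 0x52693A
clock 3: out=0, reg = 0x29349D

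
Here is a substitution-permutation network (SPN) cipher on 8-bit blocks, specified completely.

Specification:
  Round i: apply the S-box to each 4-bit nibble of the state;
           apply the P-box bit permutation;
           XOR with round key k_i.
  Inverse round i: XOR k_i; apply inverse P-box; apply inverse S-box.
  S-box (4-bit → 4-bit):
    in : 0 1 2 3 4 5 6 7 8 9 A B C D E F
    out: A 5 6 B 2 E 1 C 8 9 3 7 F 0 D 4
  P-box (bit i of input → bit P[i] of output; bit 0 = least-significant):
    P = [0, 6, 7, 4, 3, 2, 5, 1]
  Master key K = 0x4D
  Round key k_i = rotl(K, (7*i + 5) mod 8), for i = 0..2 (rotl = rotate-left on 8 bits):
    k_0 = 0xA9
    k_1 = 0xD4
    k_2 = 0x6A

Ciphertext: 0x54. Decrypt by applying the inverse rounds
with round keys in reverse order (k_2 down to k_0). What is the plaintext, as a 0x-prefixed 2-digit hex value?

s_0 = ciphertext = 0x54
s_1 = InvRound(s_0, k_2) = 0xC8
s_2 = InvRound(s_1, k_1) = 0xA8
s_3 = InvRound(s_2, k_0) = 0xD6

0xD6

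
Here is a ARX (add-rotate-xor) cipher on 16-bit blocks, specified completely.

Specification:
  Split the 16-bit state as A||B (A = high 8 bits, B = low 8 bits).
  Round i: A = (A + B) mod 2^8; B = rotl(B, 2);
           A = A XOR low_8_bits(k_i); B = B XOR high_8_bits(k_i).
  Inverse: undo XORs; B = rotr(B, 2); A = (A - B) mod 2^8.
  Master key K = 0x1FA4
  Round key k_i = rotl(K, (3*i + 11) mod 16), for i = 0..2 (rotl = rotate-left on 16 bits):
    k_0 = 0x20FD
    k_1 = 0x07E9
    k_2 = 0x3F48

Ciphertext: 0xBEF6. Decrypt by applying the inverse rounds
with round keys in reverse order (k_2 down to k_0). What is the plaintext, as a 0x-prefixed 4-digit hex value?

0x8E5F

s_0 = ciphertext = 0xBEF6
s_1 = InvRound(s_0, k_2) = 0x8472
s_2 = InvRound(s_1, k_1) = 0x105D
s_3 = InvRound(s_2, k_0) = 0x8E5F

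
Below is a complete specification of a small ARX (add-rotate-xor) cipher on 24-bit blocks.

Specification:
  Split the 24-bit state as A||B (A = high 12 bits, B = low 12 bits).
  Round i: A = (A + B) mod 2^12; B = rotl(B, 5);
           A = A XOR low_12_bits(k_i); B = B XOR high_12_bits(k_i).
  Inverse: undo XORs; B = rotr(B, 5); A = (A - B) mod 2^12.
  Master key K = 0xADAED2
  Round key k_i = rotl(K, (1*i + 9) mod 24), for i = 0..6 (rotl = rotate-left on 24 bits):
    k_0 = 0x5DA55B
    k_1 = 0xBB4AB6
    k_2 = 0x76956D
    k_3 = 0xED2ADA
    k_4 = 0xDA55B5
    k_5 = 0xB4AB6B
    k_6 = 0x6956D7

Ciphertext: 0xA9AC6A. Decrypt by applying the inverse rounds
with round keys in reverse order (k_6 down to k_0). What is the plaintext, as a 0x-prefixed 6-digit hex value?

s_0 = ciphertext = 0xA9AC6A
s_1 = InvRound(s_0, k_6) = 0xC76FD7
s_2 = InvRound(s_1, k_5) = 0x879EA4
s_3 = InvRound(s_2, k_4) = 0xD34098
s_4 = InvRound(s_3, k_3) = 0x27C572
s_5 = InvRound(s_4, k_2) = 0x981D90
s_6 = InvRound(s_5, k_1) = 0x106231
s_7 = InvRound(s_6, k_0) = 0xE9E5BF

0xE9E5BF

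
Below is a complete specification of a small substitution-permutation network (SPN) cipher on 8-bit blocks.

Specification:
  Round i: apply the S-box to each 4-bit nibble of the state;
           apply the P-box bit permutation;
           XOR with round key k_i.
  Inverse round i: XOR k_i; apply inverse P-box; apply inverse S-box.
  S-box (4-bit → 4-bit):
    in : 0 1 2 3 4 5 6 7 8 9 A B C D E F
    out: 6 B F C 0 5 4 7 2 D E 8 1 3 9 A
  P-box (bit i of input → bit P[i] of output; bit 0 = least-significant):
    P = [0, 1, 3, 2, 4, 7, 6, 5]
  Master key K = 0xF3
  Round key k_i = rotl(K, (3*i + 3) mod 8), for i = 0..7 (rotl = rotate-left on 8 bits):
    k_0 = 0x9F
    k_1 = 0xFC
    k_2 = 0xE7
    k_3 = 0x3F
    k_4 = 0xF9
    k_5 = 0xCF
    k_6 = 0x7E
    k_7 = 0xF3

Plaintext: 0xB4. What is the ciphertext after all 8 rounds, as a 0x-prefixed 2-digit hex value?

0xCA

s_0 = plaintext = 0xB4
s_1 = Round(s_0, k_0) = 0xBF
s_2 = Round(s_1, k_1) = 0xDA
s_3 = Round(s_2, k_2) = 0x79
s_4 = Round(s_3, k_3) = 0xE2
s_5 = Round(s_4, k_4) = 0xC6
s_6 = Round(s_5, k_5) = 0xD7
s_7 = Round(s_6, k_6) = 0xE5
s_8 = Round(s_7, k_7) = 0xCA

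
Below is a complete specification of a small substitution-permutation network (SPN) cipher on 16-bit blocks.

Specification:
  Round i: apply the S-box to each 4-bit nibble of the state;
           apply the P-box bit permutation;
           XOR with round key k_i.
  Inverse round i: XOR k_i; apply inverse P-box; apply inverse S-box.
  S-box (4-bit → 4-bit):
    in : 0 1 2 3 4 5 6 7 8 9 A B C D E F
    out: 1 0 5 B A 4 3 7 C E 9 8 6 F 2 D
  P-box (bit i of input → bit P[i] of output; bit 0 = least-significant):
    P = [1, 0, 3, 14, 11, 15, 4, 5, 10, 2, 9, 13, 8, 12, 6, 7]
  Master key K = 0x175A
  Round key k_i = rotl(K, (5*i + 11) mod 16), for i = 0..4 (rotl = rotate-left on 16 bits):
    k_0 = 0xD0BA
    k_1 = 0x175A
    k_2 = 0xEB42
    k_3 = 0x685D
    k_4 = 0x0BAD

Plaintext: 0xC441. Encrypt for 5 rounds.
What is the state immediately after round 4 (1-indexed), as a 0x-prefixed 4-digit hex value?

s_0 = plaintext = 0xC441
s_1 = Round(s_0, k_0) = 0x60DE
s_2 = Round(s_1, k_1) = 0x8A6B
s_3 = Round(s_2, k_2) = 0x0782
s_4 = Round(s_3, k_3) = 0x6F63
s_5 = Round(s_4, k_4) = 0xF4AE

0x6F63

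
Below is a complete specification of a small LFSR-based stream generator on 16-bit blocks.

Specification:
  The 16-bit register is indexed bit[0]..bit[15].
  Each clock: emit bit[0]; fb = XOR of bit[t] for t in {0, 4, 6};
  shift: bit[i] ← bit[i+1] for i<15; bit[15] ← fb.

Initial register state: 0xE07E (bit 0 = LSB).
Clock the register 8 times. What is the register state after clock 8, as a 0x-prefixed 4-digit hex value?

0xF8E0

reg_0 = 0xE07E
clock 1: out=0, reg = 0x703F
clock 2: out=1, reg = 0x381F
clock 3: out=1, reg = 0x1C0F
clock 4: out=1, reg = 0x8E07
clock 5: out=1, reg = 0xC703
clock 6: out=1, reg = 0xE381
clock 7: out=1, reg = 0xF1C0
clock 8: out=0, reg = 0xF8E0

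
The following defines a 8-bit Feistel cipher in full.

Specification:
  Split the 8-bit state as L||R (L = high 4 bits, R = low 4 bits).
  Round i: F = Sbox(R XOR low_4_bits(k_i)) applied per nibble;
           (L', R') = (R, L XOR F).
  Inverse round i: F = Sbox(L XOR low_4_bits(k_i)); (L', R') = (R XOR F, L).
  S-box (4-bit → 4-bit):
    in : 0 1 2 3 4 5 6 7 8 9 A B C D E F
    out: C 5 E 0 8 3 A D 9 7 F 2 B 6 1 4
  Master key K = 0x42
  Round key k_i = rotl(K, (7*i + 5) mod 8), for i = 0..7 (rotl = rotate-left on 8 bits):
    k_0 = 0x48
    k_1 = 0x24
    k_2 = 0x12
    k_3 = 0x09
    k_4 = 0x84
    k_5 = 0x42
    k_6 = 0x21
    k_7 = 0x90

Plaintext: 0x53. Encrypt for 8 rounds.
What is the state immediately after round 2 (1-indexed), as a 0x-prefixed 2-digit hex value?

0x73

s_0 = plaintext = 0x53
s_1 = Round(s_0, k_0) = 0x37
s_2 = Round(s_1, k_1) = 0x73
s_3 = Round(s_2, k_2) = 0x32
s_4 = Round(s_3, k_3) = 0x21
s_5 = Round(s_4, k_4) = 0x11
s_6 = Round(s_5, k_5) = 0x11
s_7 = Round(s_6, k_6) = 0x1D
s_8 = Round(s_7, k_7) = 0xD7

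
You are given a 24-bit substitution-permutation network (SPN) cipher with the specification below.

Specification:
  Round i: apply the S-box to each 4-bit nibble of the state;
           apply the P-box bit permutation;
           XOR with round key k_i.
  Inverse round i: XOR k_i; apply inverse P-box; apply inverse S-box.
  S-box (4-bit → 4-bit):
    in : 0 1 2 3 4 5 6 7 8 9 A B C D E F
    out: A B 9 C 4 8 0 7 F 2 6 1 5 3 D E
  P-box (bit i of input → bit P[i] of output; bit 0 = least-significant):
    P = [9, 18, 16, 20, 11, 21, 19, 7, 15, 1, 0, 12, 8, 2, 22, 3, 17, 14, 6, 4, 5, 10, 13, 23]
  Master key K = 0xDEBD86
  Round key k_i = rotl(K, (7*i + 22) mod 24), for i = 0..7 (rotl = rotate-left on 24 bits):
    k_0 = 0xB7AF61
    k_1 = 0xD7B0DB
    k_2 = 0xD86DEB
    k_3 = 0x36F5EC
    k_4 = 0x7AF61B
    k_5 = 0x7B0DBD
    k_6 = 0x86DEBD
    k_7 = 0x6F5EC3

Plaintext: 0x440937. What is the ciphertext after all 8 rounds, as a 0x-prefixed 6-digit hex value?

s_0 = plaintext = 0x440937
s_1 = Round(s_0, k_0) = 0xBA8DAF
s_2 = Round(s_1, k_1) = 0xAA71B5
s_3 = Round(s_2, k_2) = 0x8890AD
s_4 = Round(s_3, k_3) = 0x98839A
s_5 = Round(s_4, k_4) = 0x1DA346
s_6 = Round(s_5, k_5) = 0xB15998
s_7 = Round(s_6, k_6) = 0xB19C87
s_8 = Round(s_7, k_7) = 0x409476

0x409476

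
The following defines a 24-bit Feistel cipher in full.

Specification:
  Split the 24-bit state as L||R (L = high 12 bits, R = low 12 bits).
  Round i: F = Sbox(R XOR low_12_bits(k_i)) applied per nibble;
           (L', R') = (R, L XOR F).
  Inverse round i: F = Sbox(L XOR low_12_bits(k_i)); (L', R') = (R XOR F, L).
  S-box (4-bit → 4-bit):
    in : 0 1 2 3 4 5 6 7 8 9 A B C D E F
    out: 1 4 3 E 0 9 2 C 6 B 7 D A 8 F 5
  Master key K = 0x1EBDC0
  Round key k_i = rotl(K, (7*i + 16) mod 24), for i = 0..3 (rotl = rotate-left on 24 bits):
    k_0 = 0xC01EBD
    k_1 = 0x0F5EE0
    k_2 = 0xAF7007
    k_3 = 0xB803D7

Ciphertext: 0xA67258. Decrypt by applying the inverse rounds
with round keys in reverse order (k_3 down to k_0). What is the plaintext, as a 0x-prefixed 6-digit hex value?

s_0 = ciphertext = 0xA67258
s_1 = InvRound(s_0, k_3) = 0x989A67
s_2 = InvRound(s_1, k_2) = 0x108989
s_3 = InvRound(s_2, k_1) = 0xC7F108
s_4 = InvRound(s_3, k_0) = 0x2ABC7F

0x2ABC7F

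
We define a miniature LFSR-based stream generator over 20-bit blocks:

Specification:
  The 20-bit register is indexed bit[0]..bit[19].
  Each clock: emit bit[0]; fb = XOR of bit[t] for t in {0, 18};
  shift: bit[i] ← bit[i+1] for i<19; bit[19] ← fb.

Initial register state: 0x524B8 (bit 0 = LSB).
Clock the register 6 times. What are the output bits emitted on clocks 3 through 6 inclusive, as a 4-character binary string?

0111

reg_0 = 0x524B8
clock 1: out=0, reg = 0xA925C
clock 2: out=0, reg = 0x5492E
clock 3: out=0, reg = 0xAA497
clock 4: out=1, reg = 0xD524B
clock 5: out=1, reg = 0x6A925
clock 6: out=1, reg = 0x35492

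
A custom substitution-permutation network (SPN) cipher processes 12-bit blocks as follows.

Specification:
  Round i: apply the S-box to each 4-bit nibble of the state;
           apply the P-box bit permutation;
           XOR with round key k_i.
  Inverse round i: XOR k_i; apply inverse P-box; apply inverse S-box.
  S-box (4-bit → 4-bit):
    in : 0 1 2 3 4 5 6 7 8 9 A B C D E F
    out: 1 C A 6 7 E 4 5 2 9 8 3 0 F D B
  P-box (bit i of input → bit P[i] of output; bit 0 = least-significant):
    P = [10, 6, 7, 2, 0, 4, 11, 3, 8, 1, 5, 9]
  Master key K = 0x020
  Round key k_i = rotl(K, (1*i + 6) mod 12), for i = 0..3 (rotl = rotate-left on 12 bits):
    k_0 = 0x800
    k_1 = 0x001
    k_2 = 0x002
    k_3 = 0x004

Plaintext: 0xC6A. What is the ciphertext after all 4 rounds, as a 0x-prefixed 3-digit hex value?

0x43C

s_0 = plaintext = 0xC6A
s_1 = Round(s_0, k_0) = 0x004
s_2 = Round(s_1, k_1) = 0x5C0
s_3 = Round(s_2, k_2) = 0x620
s_4 = Round(s_3, k_3) = 0x43C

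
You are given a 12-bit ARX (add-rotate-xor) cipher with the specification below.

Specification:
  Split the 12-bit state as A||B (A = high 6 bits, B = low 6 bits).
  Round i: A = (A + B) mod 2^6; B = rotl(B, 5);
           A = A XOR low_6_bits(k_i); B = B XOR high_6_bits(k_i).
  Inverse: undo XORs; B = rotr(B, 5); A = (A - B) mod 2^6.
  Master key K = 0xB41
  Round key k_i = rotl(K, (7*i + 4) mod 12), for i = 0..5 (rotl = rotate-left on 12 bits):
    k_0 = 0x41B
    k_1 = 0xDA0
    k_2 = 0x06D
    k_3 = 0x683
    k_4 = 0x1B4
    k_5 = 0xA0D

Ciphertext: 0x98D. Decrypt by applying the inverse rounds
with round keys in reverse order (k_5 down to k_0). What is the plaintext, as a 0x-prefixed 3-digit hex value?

0x7F3

s_0 = ciphertext = 0x98D
s_1 = InvRound(s_0, k_5) = 0x80B
s_2 = InvRound(s_1, k_4) = 0xE9A
s_3 = InvRound(s_2, k_3) = 0xE40
s_4 = InvRound(s_3, k_2) = 0x482
s_5 = InvRound(s_4, k_1) = 0x269
s_6 = InvRound(s_5, k_0) = 0x7F3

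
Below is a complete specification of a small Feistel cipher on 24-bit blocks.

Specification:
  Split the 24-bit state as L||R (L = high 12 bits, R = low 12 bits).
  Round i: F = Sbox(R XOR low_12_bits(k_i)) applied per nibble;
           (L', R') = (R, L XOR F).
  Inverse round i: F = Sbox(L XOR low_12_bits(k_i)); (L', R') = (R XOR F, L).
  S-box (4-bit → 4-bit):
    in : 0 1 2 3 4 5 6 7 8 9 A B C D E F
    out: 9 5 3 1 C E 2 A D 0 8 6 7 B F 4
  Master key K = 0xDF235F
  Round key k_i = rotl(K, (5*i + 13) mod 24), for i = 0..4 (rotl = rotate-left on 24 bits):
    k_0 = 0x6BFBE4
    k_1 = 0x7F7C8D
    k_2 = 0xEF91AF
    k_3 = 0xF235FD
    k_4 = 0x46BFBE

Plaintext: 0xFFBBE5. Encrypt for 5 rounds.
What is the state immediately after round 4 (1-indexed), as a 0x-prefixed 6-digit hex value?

0x508A5A

s_0 = plaintext = 0xFFBBE5
s_1 = Round(s_0, k_0) = 0xBE566E
s_2 = Round(s_1, k_1) = 0x66E314
s_3 = Round(s_2, k_2) = 0x314508
s_4 = Round(s_3, k_3) = 0x508A5A
s_5 = Round(s_4, k_4) = 0xA5ABF4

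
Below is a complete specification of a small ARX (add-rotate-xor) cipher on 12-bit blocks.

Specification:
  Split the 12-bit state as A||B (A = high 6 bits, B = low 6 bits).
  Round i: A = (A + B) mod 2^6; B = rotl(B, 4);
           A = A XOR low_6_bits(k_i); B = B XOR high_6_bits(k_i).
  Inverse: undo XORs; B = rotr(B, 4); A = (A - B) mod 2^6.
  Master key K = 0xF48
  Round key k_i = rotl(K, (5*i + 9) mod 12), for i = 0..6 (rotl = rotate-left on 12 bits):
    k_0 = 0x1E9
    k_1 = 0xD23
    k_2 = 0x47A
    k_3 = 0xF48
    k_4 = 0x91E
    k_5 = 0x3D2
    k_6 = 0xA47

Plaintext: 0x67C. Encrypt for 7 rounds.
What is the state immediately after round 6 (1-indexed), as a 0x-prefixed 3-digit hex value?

s_0 = plaintext = 0x67C
s_1 = Round(s_0, k_0) = 0xF08
s_2 = Round(s_1, k_1) = 0x9F6
s_3 = Round(s_2, k_2) = 0x9FC
s_4 = Round(s_3, k_3) = 0xAF2
s_5 = Round(s_4, k_4) = 0x0C8
s_6 = Round(s_5, k_5) = 0x64D
s_7 = Round(s_6, k_6) = 0x87A

0x64D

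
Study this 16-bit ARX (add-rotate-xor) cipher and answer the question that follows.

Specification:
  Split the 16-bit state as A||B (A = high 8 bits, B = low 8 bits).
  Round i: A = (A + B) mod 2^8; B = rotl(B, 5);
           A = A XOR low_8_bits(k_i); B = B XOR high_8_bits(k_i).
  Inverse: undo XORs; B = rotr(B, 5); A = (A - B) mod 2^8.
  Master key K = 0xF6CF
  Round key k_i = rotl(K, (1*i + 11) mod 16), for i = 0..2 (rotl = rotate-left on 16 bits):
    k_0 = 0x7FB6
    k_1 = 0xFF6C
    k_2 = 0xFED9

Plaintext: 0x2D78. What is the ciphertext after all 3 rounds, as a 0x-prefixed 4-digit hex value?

s_0 = plaintext = 0x2D78
s_1 = Round(s_0, k_0) = 0x1370
s_2 = Round(s_1, k_1) = 0xEFF1
s_3 = Round(s_2, k_2) = 0x39C0

0x39C0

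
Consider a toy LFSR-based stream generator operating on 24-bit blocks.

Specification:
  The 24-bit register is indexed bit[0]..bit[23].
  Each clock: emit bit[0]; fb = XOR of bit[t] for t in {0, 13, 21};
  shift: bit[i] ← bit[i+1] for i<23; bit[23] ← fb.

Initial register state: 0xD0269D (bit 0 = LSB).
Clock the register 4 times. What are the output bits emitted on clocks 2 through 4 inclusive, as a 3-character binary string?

reg_0 = 0xD0269D
clock 1: out=1, reg = 0x68134E
clock 2: out=0, reg = 0xB409A7
clock 3: out=1, reg = 0x5A04D3
clock 4: out=1, reg = 0xAD0269

011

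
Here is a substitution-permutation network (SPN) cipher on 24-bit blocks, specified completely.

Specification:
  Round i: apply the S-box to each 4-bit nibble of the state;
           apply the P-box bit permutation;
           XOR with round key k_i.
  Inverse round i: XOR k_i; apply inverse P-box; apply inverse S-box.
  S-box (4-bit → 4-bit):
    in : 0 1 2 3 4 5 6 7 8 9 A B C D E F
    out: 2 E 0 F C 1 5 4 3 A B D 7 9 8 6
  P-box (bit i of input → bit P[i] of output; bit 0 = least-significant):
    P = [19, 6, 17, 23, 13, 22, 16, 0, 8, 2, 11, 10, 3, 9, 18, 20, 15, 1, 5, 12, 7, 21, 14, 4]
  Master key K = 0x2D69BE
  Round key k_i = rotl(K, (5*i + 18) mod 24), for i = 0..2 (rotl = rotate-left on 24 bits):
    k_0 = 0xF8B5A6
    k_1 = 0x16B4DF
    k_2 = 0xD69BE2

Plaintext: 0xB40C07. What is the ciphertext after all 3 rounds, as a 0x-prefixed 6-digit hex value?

s_0 = plaintext = 0xB40C07
s_1 = Round(s_0, k_0) = 0xBAEE12
s_2 = Round(s_1, k_1) = 0x47604C
s_3 = Round(s_2, k_2) = 0xD9DB9F

0xD9DB9F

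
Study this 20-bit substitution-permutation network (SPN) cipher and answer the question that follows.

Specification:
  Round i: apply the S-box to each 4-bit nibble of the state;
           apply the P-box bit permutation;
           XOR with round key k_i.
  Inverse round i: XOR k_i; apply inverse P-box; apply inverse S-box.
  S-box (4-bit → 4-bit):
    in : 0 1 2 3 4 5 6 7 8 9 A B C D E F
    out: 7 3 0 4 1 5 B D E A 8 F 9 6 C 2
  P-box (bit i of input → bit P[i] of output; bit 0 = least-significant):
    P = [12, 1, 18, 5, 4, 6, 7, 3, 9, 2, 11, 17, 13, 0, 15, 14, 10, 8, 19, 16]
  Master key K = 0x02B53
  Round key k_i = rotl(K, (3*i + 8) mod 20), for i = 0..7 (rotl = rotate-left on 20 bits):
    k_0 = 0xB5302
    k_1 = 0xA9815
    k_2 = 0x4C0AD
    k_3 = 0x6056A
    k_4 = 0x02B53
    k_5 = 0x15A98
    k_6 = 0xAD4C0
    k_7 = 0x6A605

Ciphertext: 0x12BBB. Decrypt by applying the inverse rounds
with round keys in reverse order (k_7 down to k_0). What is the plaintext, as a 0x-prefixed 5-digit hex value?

s_0 = ciphertext = 0x12BBB
s_1 = InvRound(s_0, k_7) = 0x63878
s_2 = InvRound(s_1, k_6) = 0x5737E
s_3 = InvRound(s_2, k_5) = 0xF4DD8
s_4 = InvRound(s_3, k_4) = 0x76CED
s_5 = InvRound(s_4, k_3) = 0x96D3F
s_6 = InvRound(s_5, k_2) = 0xB535D
s_7 = InvRound(s_6, k_1) = 0x9E592
s_8 = InvRound(s_7, k_0) = 0x45C54

0x45C54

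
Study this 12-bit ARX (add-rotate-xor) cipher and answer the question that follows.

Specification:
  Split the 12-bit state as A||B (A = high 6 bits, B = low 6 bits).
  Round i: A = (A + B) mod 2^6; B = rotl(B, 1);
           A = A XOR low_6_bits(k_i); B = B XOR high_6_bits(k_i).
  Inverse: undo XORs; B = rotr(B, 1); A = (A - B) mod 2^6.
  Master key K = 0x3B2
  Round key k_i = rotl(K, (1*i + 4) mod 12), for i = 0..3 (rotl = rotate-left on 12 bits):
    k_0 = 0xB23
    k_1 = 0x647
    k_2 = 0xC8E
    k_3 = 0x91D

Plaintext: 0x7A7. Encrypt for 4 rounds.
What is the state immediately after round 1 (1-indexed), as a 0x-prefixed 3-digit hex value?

s_0 = plaintext = 0x7A7
s_1 = Round(s_0, k_0) = 0x9A3
s_2 = Round(s_1, k_1) = 0x39E
s_3 = Round(s_2, k_2) = 0x88E
s_4 = Round(s_3, k_3) = 0xB78

0x9A3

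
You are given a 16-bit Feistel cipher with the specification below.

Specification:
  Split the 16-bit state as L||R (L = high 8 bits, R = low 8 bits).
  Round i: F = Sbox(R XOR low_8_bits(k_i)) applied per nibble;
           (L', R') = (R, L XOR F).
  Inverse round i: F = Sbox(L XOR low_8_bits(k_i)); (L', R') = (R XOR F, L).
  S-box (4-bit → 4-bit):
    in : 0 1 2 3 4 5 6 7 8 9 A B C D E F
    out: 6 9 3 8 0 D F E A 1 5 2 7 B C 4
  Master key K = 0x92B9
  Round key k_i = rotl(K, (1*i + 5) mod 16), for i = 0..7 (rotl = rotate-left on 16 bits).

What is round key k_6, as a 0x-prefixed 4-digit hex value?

0xCC95

K = 0x92B9
k_0 = rotl(K, (1*0+5) mod 16) = rotl(K, 5) = 0x5732
k_1 = rotl(K, (1*1+5) mod 16) = rotl(K, 6) = 0xAE64
k_2 = rotl(K, (1*2+5) mod 16) = rotl(K, 7) = 0x5CC9
k_3 = rotl(K, (1*3+5) mod 16) = rotl(K, 8) = 0xB992
k_4 = rotl(K, (1*4+5) mod 16) = rotl(K, 9) = 0x7325
k_5 = rotl(K, (1*5+5) mod 16) = rotl(K, 10) = 0xE64A
k_6 = rotl(K, (1*6+5) mod 16) = rotl(K, 11) = 0xCC95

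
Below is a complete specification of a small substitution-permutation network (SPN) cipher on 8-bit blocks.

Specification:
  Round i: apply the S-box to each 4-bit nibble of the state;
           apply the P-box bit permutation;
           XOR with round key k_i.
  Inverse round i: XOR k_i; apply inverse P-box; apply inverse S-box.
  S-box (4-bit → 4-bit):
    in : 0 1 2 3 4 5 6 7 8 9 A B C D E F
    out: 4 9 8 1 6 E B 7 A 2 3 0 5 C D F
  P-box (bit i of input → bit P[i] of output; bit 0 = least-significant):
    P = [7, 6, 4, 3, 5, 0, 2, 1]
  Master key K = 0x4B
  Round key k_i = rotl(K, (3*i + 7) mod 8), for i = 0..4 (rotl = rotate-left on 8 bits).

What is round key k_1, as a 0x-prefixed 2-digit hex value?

0x2D

K = 0x4B
k_0 = rotl(K, (3*0+7) mod 8) = rotl(K, 7) = 0xA5
k_1 = rotl(K, (3*1+7) mod 8) = rotl(K, 2) = 0x2D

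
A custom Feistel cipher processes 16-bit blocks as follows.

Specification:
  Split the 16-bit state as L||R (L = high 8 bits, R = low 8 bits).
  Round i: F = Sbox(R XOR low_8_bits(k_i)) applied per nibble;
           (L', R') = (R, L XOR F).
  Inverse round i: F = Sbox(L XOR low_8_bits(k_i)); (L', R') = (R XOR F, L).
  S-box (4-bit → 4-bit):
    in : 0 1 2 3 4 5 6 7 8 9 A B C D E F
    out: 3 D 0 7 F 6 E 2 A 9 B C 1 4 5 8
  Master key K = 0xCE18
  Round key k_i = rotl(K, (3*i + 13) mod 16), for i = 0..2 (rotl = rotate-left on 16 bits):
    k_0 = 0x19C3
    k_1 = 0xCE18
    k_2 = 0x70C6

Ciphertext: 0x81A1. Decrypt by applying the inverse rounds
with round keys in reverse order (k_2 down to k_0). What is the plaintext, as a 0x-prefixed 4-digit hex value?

0x967D

s_0 = ciphertext = 0x81A1
s_1 = InvRound(s_0, k_2) = 0x5381
s_2 = InvRound(s_1, k_1) = 0x7D53
s_3 = InvRound(s_2, k_0) = 0x967D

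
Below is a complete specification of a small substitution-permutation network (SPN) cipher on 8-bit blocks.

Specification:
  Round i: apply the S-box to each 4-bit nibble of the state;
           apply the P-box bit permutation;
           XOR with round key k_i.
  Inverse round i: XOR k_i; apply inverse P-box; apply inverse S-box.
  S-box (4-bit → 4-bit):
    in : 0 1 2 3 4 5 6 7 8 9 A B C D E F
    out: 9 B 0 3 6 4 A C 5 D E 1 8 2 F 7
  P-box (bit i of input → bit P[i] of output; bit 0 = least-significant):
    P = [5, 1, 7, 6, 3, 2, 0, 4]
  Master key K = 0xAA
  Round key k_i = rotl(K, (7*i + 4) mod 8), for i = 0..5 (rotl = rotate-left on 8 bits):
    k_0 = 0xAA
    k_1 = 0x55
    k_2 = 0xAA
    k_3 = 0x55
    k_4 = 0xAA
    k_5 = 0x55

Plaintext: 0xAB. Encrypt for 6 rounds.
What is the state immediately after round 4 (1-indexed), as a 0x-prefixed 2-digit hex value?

0xD4

s_0 = plaintext = 0xAB
s_1 = Round(s_0, k_0) = 0x9F
s_2 = Round(s_1, k_1) = 0xEE
s_3 = Round(s_2, k_2) = 0x55
s_4 = Round(s_3, k_3) = 0xD4
s_5 = Round(s_4, k_4) = 0x2C
s_6 = Round(s_5, k_5) = 0x15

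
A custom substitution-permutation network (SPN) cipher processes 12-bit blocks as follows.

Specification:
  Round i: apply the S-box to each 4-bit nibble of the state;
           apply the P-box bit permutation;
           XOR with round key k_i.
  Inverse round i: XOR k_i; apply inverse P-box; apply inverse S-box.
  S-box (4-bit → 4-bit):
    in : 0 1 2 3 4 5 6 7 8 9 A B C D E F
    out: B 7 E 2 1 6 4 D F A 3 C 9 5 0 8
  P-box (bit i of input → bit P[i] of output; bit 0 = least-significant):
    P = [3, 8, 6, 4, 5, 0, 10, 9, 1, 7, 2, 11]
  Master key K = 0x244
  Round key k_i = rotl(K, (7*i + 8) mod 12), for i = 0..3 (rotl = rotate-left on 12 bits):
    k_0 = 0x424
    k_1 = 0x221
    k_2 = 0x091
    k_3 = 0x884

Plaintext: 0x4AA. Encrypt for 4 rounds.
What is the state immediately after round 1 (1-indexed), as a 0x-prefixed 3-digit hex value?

0x50F

s_0 = plaintext = 0x4AA
s_1 = Round(s_0, k_0) = 0x50F
s_2 = Round(s_1, k_1) = 0x094
s_3 = Round(s_2, k_2) = 0xA1A
s_4 = Round(s_3, k_3) = 0xD2F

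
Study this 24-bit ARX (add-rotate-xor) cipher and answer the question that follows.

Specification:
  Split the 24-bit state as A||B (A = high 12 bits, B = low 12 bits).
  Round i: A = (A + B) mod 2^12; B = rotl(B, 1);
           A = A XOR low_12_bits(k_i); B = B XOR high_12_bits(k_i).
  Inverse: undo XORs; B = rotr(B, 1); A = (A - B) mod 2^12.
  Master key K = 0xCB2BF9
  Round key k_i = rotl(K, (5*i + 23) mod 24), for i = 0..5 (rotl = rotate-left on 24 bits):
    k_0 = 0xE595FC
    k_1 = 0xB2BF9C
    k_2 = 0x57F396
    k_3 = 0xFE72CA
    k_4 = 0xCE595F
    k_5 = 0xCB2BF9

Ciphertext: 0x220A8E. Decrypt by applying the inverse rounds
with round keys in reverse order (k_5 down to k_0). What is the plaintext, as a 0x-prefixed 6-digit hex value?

s_0 = ciphertext = 0x220A8E
s_1 = InvRound(s_0, k_5) = 0x6BB31E
s_2 = InvRound(s_1, k_4) = 0xFE7FFD
s_3 = InvRound(s_2, k_3) = 0xD2000D
s_4 = InvRound(s_3, k_2) = 0xBFD2B9
s_5 = InvRound(s_4, k_1) = 0xF984C9
s_6 = InvRound(s_5, k_0) = 0x51C548

0x51C548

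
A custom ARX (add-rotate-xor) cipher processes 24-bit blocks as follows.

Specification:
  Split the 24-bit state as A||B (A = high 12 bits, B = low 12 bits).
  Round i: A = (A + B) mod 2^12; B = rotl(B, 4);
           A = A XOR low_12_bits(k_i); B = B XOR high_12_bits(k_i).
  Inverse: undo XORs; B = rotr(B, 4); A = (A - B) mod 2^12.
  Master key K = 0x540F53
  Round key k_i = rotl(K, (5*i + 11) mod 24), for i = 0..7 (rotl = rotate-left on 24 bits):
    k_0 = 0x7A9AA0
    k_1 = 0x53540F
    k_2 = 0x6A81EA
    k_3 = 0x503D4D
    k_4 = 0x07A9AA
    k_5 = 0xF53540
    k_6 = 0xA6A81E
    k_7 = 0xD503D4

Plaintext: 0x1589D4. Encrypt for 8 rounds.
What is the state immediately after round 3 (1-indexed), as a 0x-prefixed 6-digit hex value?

0x248553

s_0 = plaintext = 0x1589D4
s_1 = Round(s_0, k_0) = 0x18CAE0
s_2 = Round(s_1, k_1) = 0x863B3F
s_3 = Round(s_2, k_2) = 0x248553
s_4 = Round(s_3, k_3) = 0xAD6036
s_5 = Round(s_4, k_4) = 0x2A631A
s_6 = Round(s_5, k_5) = 0x080EF0
s_7 = Round(s_6, k_6) = 0x76E564
s_8 = Round(s_7, k_7) = 0xF06B15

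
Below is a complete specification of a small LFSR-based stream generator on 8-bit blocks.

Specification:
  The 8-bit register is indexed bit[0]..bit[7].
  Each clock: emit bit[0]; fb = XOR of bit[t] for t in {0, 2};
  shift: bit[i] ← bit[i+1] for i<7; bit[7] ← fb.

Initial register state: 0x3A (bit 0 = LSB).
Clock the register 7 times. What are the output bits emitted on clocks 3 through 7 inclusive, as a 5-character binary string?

reg_0 = 0x3A
clock 1: out=0, reg = 0x1D
clock 2: out=1, reg = 0x0E
clock 3: out=0, reg = 0x87
clock 4: out=1, reg = 0x43
clock 5: out=1, reg = 0xA1
clock 6: out=1, reg = 0xD0
clock 7: out=0, reg = 0x68

01110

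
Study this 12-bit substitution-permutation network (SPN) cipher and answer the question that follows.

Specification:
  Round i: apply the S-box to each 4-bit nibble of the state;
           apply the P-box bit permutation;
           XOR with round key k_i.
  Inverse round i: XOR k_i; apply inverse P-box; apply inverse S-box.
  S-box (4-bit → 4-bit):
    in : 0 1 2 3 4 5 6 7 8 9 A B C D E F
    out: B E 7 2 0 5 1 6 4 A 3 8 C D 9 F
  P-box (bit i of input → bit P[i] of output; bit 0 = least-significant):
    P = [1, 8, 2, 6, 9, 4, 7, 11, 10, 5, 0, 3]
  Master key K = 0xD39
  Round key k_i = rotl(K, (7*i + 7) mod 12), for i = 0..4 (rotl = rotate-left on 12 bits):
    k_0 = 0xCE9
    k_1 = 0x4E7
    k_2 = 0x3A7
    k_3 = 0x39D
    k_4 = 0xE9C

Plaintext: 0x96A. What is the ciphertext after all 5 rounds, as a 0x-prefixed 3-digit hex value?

s_0 = plaintext = 0x96A
s_1 = Round(s_0, k_0) = 0xFC3
s_2 = Round(s_1, k_1) = 0x94E
s_3 = Round(s_2, k_2) = 0x3CD
s_4 = Round(s_3, k_3) = 0xB7B
s_5 = Round(s_4, k_4) = 0xE44

0xE44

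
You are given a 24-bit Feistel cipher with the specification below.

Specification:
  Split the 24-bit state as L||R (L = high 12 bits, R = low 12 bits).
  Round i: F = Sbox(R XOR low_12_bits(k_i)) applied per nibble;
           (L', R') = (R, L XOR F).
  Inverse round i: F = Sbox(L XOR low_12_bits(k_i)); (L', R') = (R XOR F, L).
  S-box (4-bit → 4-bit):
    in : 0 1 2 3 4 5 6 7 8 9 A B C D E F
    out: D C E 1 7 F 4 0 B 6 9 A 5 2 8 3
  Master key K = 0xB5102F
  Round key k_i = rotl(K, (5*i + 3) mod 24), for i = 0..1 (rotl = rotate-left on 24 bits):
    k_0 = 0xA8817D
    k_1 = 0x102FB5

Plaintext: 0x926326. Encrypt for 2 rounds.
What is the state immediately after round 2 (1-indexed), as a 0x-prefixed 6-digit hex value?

s_0 = plaintext = 0x926326
s_1 = Round(s_0, k_0) = 0x3267DC
s_2 = Round(s_1, k_1) = 0x7DC860

0x7DC860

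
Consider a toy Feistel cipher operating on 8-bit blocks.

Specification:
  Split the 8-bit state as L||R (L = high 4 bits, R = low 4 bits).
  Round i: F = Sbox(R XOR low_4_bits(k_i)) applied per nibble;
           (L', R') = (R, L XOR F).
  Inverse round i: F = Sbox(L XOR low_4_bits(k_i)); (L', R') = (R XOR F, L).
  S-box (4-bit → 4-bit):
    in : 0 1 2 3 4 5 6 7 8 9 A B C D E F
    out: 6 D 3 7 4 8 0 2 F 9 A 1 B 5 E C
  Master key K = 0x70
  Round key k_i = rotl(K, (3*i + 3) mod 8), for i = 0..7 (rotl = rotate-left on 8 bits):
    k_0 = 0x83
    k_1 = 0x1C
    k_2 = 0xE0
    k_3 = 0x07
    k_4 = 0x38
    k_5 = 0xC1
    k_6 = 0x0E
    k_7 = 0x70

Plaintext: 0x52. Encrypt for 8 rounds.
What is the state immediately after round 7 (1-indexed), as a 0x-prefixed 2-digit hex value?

0x05

s_0 = plaintext = 0x52
s_1 = Round(s_0, k_0) = 0x28
s_2 = Round(s_1, k_1) = 0x86
s_3 = Round(s_2, k_2) = 0x68
s_4 = Round(s_3, k_3) = 0x8A
s_5 = Round(s_4, k_4) = 0xAB
s_6 = Round(s_5, k_5) = 0xB0
s_7 = Round(s_6, k_6) = 0x05
s_8 = Round(s_7, k_7) = 0x58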